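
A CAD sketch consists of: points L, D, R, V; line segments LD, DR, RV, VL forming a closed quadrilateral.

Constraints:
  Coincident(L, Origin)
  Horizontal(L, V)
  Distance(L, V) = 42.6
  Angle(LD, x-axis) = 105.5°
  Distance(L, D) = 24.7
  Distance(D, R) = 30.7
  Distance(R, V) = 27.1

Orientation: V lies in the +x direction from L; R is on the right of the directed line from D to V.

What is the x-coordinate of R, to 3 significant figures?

15.6

Checks: |DR| = 30.70 ✓; |RV| = 27.10 ✓.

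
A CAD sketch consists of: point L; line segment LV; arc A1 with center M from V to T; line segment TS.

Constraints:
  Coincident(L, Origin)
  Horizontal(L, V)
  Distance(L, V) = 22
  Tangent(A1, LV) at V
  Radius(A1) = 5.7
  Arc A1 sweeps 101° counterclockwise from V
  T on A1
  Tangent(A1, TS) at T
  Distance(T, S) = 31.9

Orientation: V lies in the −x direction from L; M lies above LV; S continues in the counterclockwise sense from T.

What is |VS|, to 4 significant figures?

38.10

L is at the origin; LV is horizontal with |LV| = 22.0 and V on the −x side, so V = (-22.00, 0.000). Since A1 is tangent to LV there, MV ⟂ LV, so M = V + (0, 5.7) = (-22.00, 5.700). On A1, V sits at bearing -90° from M; a 101° counterclockwise sweep puts T at bearing 11°, so T = M + 5.7·(cos 11°, sin 11°) = (-16.40, 6.788). Tangency of A1 to TS means the radius MT is perpendicular to TS, so TS runs along (−sin 11°, cos 11°); with |TS| = 31.9, S = (-22.49, 38.10). Then |VS| = |S − V| = 38.10.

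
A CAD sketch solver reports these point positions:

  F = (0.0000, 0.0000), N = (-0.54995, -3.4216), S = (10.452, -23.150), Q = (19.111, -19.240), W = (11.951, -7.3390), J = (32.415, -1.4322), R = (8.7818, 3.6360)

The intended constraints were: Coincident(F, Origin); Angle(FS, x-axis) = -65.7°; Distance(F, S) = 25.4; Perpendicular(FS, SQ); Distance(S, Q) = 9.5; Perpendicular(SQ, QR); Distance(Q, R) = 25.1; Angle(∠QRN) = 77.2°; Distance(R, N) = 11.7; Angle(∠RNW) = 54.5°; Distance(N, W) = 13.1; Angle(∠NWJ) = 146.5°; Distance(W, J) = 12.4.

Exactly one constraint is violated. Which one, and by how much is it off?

Distance(W, J) = 12.4 — off by 8.90.

F = (0.00, 0.00) ✓; FS at -65.70° ✓; |FS| = 25.40 ✓; ∠(FS, SQ) = 90.00° ✓; |SQ| = 9.501 ✓; ∠(SQ, QR) = 90.00° ✓; |QR| = 25.10 ✓; ∠QRN = 77.20° ✓; |RN| = 11.70 ✓; ∠RNW = 54.50° ✓; |NW| = 13.10 ✓; ∠NWJ = 146.5° ✓; |WJ| = 21.30 ✗.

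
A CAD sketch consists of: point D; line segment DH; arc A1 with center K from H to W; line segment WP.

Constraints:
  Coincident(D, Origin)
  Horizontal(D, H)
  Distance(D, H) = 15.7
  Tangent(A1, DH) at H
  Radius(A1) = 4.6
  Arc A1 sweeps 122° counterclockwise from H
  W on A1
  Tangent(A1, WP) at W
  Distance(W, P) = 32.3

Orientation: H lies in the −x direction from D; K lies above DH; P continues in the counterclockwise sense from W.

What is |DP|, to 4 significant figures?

44.96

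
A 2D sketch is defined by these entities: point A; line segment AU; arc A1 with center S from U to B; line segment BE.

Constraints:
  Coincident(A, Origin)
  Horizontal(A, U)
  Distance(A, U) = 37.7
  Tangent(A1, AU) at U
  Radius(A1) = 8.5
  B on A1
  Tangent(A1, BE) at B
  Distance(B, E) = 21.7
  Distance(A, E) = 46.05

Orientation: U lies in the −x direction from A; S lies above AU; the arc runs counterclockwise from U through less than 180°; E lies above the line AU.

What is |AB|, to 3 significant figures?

31.1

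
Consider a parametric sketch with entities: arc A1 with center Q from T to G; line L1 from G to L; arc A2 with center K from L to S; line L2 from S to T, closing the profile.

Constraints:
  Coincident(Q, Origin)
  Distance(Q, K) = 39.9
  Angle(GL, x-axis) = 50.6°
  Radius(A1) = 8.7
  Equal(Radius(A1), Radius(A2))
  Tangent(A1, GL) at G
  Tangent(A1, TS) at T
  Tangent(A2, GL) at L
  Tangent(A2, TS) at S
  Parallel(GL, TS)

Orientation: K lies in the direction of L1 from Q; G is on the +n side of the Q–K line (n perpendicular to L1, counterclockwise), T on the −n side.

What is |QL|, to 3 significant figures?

40.8

The slot axis is L1's direction at 50.6°, so u = (cos 50.6°, sin 50.6°) = (0.635, 0.773) and n = (−sin 50.6°, cos 50.6°) = (-0.773, 0.635). Q is at the origin and K lies 39.9 along u from Q, so K = 39.9·u = (25.3, 30.8). Tangency of A1 to both parallel lines with radius 8.7 puts G and T at Q ± 8.7·n: G = (-6.72, 5.52), T = (6.72, -5.52). Equal radii place L and S the same way about K: L = K + 8.7·n = (18.6, 36.4), S = K − 8.7·n = (32.0, 25.3). Then |QL| = |L − Q| = 40.8.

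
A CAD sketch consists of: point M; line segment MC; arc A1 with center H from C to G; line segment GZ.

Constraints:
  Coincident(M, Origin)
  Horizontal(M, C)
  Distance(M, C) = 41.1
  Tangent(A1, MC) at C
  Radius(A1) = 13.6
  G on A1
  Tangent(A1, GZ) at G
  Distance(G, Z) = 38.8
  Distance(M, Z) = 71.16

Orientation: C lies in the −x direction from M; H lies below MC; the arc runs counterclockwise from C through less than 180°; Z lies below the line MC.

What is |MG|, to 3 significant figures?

56.8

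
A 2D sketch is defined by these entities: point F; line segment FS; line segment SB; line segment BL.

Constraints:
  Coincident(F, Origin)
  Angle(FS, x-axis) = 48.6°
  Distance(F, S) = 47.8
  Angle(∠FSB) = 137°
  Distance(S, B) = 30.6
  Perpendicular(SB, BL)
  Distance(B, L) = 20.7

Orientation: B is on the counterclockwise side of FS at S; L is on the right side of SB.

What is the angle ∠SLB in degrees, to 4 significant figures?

55.92°

F is at the origin; FS runs at 48.6° with length 47.8, so S = 47.8·(cos 48.6°, sin 48.6°) = (31.61, 35.86). ∠FSB = 137.0°, so SB runs at 48.6° + (180° − 137.0°) = 91.60° from the x-axis; with |SB| = 30.6, B = S + 30.6·(cos 91.60°, sin 91.60°) = (30.76, 66.44). SB is perpendicular to BL; with |BL| = 20.7 on the right of SB, L = B + 20.7·(0.9996, 0.02792) = (51.45, 67.02). Then cos ∠SLB = LS·LB / (|LS||LB|), giving 55.92°.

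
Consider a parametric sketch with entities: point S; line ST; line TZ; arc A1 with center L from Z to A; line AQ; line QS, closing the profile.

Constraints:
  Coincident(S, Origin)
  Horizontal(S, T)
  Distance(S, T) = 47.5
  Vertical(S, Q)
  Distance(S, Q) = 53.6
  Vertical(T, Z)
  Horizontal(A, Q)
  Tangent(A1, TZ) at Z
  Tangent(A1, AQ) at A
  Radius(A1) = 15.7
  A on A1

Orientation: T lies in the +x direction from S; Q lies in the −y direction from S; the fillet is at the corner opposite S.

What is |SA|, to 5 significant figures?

62.323

S is at the origin; ST is horizontal with |ST| = 47.5 and T on the +x side, so T = (47.500, 0.0000). SQ is vertical with |SQ| = 53.6 and Q on the −y side, so Q = (0.0000, -53.600). The virtual corner opposite S is at (47.500, -53.600). Since A1 is tangent to TZ there, LZ ⟂ TZ and tangency of A1 to AQ means the radius LA is perpendicular to AQ, with radius 15.7, so the center L sits 15.7 in from both sides at L = (31.800, -37.900). That places the tangent points at Z = (47.500, -37.900) on TZ and A = (31.800, -53.600) on AQ. Then |SA| = |A − S| = 62.323.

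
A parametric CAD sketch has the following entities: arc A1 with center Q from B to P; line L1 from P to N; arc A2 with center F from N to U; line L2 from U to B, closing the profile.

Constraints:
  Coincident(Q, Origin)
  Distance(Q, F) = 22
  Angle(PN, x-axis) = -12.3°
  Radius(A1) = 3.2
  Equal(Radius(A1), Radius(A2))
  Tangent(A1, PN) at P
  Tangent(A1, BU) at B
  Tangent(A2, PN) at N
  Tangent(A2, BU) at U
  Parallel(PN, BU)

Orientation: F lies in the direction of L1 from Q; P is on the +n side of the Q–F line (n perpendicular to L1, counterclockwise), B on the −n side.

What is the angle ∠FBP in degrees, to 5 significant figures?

81.724°

The slot axis is L1's direction at -12.3°, so u = (cos -12.3°, sin -12.3°) = (0.97705, -0.21303) and n = (−sin -12.3°, cos -12.3°) = (0.21303, 0.97705). Q is at the origin and F lies 22.0 along u from Q, so F = 22.0·u = (21.495, -4.6867). Tangency of A1 to both parallel lines with radius 3.2 puts P and B at Q ± 3.2·n: P = (0.68170, 3.1265), B = (-0.68170, -3.1265). Then cos ∠FBP = BF·BP / (|BF||BP|), giving 81.724°.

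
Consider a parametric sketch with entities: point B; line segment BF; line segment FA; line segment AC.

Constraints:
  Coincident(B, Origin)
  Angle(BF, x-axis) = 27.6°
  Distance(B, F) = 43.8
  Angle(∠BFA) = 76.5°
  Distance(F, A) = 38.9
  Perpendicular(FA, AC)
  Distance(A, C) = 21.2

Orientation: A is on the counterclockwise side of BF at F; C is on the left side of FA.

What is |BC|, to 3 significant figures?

35.8

∠BFA = 76.5°, so FA runs at 27.6° + (180° − 76.5°) = 131° from the x-axis; with |FA| = 38.9, A = F + 38.9·(cos 131°, sin 131°) = (13.2, 49.6). FA is perpendicular to AC; with |AC| = 21.2 on the left of FA, C = A + 21.2·(-0.754, -0.657) = (-2.73, 35.7). Then |BC| = |C − B| = 35.8.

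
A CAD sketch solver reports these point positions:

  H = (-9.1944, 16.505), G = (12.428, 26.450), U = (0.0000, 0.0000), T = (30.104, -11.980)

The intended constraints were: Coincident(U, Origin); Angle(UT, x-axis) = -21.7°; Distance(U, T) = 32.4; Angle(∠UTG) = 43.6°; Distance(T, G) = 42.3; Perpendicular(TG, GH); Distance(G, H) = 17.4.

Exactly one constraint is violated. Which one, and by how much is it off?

Distance(G, H) = 17.4 — off by 6.40.

U = (0.00, 0.00) ✓; UT at -21.70° ✓; |UT| = 32.40 ✓; ∠UTG = 43.60° ✓; |TG| = 42.30 ✓; ∠(TG, GH) = 90.00° ✓; |GH| = 23.80 ✗.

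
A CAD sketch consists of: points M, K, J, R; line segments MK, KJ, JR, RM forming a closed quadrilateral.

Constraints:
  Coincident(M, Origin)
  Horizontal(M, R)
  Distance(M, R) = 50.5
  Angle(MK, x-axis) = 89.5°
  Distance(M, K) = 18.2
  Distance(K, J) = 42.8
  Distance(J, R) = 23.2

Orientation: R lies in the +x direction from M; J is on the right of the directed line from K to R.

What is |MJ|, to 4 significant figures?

32.82

Checks: |KJ| = 42.80 ✓; |JR| = 23.20 ✓.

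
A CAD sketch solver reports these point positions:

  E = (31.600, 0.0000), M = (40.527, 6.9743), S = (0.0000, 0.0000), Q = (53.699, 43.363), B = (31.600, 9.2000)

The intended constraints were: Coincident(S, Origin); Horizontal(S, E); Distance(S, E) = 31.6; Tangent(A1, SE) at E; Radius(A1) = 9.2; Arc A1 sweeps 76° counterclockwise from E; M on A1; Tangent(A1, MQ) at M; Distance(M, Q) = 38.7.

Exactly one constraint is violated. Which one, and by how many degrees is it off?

Tangent(A1, MQ) at M — off by 5.90°.

S = (0.00, 0.00) ✓; S.y = 0.00, E.y = 0.00 ✓; |SE| = 31.60 ✓; ∠(BE, ES) = 90.00° ✓; |BE| = 9.200 ✓; bearing(B→M) − bearing(B→E) = 76.00° ✓; |BM| = 9.200 ✓; ∠(BM, MQ) = 95.90° ✗; |MQ| = 38.70 ✓.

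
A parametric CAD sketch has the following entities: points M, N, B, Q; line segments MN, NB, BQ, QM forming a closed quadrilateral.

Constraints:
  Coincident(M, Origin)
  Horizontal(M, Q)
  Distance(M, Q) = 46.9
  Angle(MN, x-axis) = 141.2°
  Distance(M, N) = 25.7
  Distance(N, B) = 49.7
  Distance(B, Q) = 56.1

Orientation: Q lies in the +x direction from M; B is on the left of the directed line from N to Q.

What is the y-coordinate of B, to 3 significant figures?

48.1

Checks: |NB| = 49.70 ✓; |BQ| = 56.10 ✓.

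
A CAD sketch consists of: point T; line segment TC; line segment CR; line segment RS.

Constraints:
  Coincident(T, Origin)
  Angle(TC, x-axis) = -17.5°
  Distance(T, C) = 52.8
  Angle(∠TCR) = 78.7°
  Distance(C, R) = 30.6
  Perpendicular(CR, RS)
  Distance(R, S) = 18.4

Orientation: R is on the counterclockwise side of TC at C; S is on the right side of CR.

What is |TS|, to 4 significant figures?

73.04

T is at the origin; TC runs at -17.5° with length 52.8, so C = 52.8·(cos -17.5°, sin -17.5°) = (50.36, -15.88). ∠TCR = 78.7°, so CR runs at -17.5° + (180° − 78.7°) = 83.80° from the x-axis; with |CR| = 30.6, R = C + 30.6·(cos 83.80°, sin 83.80°) = (53.66, 14.54). The perpendicularity gives RS at right angles to CR; with |RS| = 18.4 on the right of CR, S = R + 18.4·(0.9942, -0.1080) = (71.95, 12.56). Then |TS| = |S − T| = 73.04.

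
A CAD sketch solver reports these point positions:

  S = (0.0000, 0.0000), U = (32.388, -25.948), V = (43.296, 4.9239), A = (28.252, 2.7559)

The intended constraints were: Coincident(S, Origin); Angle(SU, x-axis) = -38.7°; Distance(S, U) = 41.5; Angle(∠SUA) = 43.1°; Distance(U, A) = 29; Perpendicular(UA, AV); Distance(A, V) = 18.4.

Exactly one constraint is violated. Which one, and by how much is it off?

Distance(A, V) = 18.4 — off by 3.20.

S = (0.00, 0.00) ✓; SU at -38.70° ✓; |SU| = 41.50 ✓; ∠SUA = 43.10° ✓; |UA| = 29.00 ✓; ∠(UA, AV) = 90.00° ✓; |AV| = 15.20 ✗.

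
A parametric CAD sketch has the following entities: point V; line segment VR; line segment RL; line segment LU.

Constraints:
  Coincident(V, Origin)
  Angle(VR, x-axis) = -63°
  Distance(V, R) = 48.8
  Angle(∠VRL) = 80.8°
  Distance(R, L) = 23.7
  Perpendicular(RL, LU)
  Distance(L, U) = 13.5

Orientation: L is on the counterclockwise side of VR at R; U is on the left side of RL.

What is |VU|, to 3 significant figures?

38.1

V is at the origin; VR runs at -63.0° with length 48.8, so R = 48.8·(cos -63.0°, sin -63.0°) = (22.2, -43.5). ∠VRL = 80.8°, so RL runs at -63.0° + (180° − 80.8°) = 36.2° from the x-axis; with |RL| = 23.7, L = R + 23.7·(cos 36.2°, sin 36.2°) = (41.3, -29.5). RL is perpendicular to LU; with |LU| = 13.5 on the left of RL, U = L + 13.5·(-0.591, 0.807) = (33.3, -18.6). Then |VU| = |U − V| = 38.1.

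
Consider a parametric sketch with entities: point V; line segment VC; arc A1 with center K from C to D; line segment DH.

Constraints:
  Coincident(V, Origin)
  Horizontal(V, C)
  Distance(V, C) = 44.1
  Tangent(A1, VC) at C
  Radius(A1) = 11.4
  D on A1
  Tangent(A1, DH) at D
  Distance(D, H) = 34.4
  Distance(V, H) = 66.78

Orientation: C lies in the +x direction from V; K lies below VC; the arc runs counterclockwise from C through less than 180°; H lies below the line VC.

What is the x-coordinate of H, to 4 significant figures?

46.91

Checks: V.y = 0.00, C.y = 0.00 ✓; |VC| = 44.10 ✓; |KD| = 11.40 ✓; ∠(KD, DH) = 90.00° ✓; |DH| = 34.40 ✓; |VH| = 66.78 ✓.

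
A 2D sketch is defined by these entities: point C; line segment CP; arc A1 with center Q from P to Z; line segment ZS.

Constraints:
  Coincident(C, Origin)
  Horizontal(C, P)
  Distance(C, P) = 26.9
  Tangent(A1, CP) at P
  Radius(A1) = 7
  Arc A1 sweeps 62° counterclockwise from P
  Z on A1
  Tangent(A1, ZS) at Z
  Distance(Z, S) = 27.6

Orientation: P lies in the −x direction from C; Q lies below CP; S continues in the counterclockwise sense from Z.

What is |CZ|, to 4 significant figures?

33.29

A1 meets CP tangentially, so QP is at right angles to CP, so Q = P + (0, -7) = (-26.90, -7.000). On A1, P sits at bearing 90° from Q; a 62° counterclockwise sweep puts Z at bearing 152°, so Z = Q + 7.0·(cos 152°, sin 152°) = (-33.08, -3.714). Then |CZ| = |Z − C| = 33.29.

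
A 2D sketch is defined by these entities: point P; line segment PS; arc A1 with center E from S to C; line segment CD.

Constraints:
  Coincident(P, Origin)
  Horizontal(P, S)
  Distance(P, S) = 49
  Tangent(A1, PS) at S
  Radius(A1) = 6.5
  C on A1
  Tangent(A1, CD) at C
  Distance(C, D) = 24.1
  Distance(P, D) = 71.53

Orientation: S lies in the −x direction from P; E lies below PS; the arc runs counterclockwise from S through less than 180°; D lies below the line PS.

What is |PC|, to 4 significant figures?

54.50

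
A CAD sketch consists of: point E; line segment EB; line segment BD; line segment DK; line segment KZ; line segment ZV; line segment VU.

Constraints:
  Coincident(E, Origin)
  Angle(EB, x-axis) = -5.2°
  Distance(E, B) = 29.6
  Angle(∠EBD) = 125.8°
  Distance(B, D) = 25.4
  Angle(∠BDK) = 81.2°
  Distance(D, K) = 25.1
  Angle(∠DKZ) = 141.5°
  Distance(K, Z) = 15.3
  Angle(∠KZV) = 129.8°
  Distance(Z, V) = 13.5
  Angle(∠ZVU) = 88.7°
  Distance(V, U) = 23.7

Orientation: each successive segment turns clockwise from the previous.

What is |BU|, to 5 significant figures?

10.013

E is at the origin; EB runs at -5.2° with length 29.6, so B = (29.478, -2.6827). ∠EBD = 125.8° gives BD at -59.400° from the x-axis; with |BD| = 25.4, D = (42.408, -24.546). ∠BDK = 81.2° gives DK at -158.20° from the x-axis; with |DK| = 25.1, K = (19.103, -33.867). ∠DKZ = 141.5° gives KZ at 163.30° from the x-axis; with |KZ| = 15.3, Z = (4.4482, -29.470). ∠KZV = 129.8° gives ZV at 113.10° from the x-axis; with |ZV| = 13.5, V = (-0.84840, -17.053). ∠ZVU = 88.7° gives VU at 21.800° from the x-axis; with |VU| = 23.7, U = (21.157, -8.2513). Then |BU| = |U − B| = 10.013.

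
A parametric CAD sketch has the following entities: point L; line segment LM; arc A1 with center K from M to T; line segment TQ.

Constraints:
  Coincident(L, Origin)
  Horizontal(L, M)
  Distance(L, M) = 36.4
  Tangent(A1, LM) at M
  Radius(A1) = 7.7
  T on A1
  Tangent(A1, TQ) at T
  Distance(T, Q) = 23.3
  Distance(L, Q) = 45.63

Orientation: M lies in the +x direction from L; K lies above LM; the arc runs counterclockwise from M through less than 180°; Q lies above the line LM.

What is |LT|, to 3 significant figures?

44.7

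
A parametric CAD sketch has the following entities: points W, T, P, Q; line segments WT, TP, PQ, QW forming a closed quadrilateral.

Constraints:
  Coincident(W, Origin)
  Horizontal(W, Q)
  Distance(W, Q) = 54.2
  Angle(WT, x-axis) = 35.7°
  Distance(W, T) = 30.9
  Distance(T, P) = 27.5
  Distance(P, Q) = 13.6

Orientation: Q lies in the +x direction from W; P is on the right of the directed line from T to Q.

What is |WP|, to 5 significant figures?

41.482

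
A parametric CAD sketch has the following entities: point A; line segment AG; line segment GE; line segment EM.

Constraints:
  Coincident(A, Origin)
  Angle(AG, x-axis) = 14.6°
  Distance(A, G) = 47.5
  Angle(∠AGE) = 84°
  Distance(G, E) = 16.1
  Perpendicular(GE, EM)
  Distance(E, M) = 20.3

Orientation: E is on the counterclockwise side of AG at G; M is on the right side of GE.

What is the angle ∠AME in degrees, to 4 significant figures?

9.362°

A is at the origin; AG runs at 14.6° with length 47.5, so G = 47.5·(cos 14.6°, sin 14.6°) = (45.97, 11.97). ∠AGE = 84.0°, so GE runs at 14.6° + (180° − 84.0°) = 110.6° from the x-axis; with |GE| = 16.1, E = G + 16.1·(cos 110.6°, sin 110.6°) = (40.30, 27.04). GE ⟂ EM; with |EM| = 20.3 on the right of GE, M = E + 20.3·(0.9361, 0.3518) = (59.30, 34.19). Then cos ∠AME = MA·ME / (|MA||ME|), giving 9.362°.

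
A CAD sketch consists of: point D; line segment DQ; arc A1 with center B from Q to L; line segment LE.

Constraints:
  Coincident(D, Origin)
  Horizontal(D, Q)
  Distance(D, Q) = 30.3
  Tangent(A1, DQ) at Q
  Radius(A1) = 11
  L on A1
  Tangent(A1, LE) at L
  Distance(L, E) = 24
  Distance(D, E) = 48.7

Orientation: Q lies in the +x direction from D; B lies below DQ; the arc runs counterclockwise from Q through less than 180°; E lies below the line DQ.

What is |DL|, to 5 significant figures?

25.930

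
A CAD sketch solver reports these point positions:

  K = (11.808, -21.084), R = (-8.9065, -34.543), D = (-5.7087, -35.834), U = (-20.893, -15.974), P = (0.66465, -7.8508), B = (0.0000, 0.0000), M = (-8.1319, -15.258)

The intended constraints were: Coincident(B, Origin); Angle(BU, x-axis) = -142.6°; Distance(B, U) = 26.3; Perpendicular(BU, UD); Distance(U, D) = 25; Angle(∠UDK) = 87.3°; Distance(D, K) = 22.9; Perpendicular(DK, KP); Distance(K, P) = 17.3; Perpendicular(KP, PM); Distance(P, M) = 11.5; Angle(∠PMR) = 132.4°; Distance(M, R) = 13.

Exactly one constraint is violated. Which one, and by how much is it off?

Distance(M, R) = 13 — off by 6.30.

B = (0.00, 0.00) ✓; BU at -142.6° ✓; |BU| = 26.30 ✓; ∠(BU, UD) = 90.00° ✓; |UD| = 25.00 ✓; ∠UDK = 87.30° ✓; |DK| = 22.90 ✓; ∠(DK, KP) = 90.00° ✓; |KP| = 17.30 ✓; ∠(KP, PM) = 90.00° ✓; |PM| = 11.50 ✓; ∠PMR = 132.4° ✓; |MR| = 19.30 ✗.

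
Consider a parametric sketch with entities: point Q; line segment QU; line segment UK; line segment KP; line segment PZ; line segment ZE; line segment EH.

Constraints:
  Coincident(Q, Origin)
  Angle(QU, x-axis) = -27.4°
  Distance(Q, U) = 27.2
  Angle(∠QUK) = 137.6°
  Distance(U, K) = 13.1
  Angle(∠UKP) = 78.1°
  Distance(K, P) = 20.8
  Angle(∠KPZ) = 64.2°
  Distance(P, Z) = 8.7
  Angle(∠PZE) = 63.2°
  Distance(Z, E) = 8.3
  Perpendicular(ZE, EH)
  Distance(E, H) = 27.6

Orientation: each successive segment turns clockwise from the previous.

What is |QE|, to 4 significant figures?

30.30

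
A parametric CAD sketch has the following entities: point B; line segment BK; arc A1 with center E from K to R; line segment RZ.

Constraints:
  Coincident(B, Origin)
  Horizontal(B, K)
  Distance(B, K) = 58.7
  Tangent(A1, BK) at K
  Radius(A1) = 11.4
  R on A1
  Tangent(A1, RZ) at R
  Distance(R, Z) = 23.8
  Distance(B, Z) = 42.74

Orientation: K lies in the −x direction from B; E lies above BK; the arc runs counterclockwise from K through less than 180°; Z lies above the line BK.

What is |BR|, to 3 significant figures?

49.7

Checks: |EK| = 11.40 ✓; |ER| = 11.40 ✓; ∠(ER, RZ) = 90.00° ✓; |RZ| = 23.80 ✓; |BZ| = 42.74 ✓.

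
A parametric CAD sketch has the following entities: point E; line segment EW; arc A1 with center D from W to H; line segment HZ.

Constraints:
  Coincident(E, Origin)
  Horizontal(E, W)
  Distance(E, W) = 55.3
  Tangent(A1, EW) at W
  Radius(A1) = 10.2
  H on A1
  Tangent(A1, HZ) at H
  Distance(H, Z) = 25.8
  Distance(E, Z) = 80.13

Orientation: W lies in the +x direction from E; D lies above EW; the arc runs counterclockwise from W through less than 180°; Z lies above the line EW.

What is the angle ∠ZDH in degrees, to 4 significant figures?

68.43°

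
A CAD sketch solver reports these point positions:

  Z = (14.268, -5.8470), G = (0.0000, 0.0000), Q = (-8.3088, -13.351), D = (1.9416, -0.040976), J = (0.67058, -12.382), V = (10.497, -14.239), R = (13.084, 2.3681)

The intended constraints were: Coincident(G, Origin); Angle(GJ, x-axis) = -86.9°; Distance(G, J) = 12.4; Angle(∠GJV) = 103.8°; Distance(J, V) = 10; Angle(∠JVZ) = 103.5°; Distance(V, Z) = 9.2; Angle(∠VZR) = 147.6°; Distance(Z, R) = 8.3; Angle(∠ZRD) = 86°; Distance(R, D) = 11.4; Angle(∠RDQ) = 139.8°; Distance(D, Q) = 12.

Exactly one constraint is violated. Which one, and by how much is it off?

Distance(D, Q) = 12 — off by 4.80.

G = (0.00, 0.00) ✓; GJ at -86.90° ✓; |GJ| = 12.40 ✓; ∠GJV = 103.8° ✓; |JV| = 10.00 ✓; ∠JVZ = 103.5° ✓; |VZ| = 9.200 ✓; ∠VZR = 147.6° ✓; |ZR| = 8.300 ✓; ∠ZRD = 86.00° ✓; |RD| = 11.40 ✓; ∠RDQ = 139.8° ✓; |DQ| = 16.80 ✗.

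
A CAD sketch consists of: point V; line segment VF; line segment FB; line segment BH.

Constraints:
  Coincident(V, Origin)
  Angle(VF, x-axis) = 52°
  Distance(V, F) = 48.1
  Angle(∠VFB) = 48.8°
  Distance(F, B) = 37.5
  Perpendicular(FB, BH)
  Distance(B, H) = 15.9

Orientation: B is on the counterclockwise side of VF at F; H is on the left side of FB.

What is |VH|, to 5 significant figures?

21.109

∠VFB = 48.8°, so FB runs at 52.0° + (180° − 48.8°) = 183.20° from the x-axis; with |FB| = 37.5, B = F + 37.5·(cos 183.20°, sin 183.20°) = (-7.8282, 35.810). The perpendicularity gives BH at right angles to FB; with |BH| = 15.9 on the left of FB, H = B + 15.9·(0.055822, -0.99844) = (-6.9406, 19.935). Then |VH| = |H − V| = 21.109.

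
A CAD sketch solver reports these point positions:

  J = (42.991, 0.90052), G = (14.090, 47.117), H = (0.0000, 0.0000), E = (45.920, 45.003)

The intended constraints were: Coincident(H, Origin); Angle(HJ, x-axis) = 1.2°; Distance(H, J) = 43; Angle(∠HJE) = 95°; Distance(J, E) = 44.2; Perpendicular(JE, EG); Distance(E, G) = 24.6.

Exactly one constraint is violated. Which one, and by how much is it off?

Distance(E, G) = 24.6 — off by 7.30.

H = (0.00, 0.00) ✓; HJ at 1.200° ✓; |HJ| = 43.00 ✓; ∠HJE = 95.00° ✓; |JE| = 44.20 ✓; ∠(JE, EG) = 90.00° ✓; |EG| = 31.90 ✗.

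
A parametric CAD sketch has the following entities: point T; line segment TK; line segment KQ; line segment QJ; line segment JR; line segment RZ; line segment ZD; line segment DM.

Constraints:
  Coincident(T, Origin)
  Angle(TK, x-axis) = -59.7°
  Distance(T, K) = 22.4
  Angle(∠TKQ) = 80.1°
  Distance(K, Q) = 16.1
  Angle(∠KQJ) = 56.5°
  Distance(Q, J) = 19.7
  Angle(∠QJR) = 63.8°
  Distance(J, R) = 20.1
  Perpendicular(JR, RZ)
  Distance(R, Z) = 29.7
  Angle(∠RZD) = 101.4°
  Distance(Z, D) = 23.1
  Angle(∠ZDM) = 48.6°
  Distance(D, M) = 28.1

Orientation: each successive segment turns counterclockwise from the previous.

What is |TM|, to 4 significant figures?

21.00

∠RZD = 101.4° gives ZD at 88.50° from the x-axis; with |ZD| = 23.1, D = (38.01, 4.979). ∠ZDM = 48.6° gives DM at -140.1° from the x-axis; with |DM| = 28.1, M = (16.45, -13.05). Then |TM| = |M − T| = 21.00.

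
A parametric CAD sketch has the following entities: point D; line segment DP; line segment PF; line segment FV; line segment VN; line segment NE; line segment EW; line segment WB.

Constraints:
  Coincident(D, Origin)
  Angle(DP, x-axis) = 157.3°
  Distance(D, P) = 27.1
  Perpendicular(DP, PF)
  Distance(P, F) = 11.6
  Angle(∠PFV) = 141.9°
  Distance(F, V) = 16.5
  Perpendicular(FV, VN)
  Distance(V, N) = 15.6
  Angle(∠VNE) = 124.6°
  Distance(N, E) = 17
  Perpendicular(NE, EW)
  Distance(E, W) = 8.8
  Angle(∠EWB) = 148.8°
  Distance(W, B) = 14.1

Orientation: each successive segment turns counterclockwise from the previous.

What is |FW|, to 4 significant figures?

18.18

∠VNE = 124.6° gives NE at 70.80° from the x-axis; with |NE| = 17.0, E = (-4.465, 4.046). The perpendicularity gives EW at right angles to NE, so EW runs at 160.8°; with |EW| = 8.8, W = (-12.78, 6.940). Then |FW| = |W − F| = 18.18.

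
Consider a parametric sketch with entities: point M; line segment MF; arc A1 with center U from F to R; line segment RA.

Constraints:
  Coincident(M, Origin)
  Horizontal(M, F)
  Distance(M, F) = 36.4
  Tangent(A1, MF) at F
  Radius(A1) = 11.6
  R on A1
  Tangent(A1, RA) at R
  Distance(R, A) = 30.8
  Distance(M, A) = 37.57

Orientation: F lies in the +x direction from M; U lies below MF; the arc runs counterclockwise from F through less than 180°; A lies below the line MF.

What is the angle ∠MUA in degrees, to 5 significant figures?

63.267°

Checks: ∠(UF, FM) = 90.00° ✓; |UF| = 11.60 ✓; |UR| = 11.60 ✓; ∠(UR, RA) = 90.00° ✓; |RA| = 30.80 ✓; |MA| = 37.57 ✓.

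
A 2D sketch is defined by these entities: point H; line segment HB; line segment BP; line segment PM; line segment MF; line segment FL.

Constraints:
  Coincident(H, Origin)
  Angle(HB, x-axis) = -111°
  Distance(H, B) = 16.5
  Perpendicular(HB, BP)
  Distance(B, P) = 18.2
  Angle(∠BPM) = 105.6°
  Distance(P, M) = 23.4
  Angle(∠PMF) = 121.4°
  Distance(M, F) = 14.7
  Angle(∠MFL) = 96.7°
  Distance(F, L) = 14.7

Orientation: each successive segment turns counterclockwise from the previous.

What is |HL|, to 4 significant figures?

8.500

H is at the origin; HB runs at -111.0° with length 16.5, so B = (-5.913, -15.40). HB ⟂ BP, so BP runs at -21.00°; with |BP| = 18.2, P = (11.08, -21.93). ∠BPM = 105.6° gives PM at 53.40° from the x-axis; with |PM| = 23.4, M = (25.03, -3.140). ∠PMF = 121.4° gives MF at 112.0° from the x-axis; with |MF| = 14.7, F = (19.52, 10.49). ∠MFL = 96.7° gives FL at -164.7° from the x-axis; with |FL| = 14.7, L = (5.344, 6.610). Then |HL| = |L − H| = 8.500.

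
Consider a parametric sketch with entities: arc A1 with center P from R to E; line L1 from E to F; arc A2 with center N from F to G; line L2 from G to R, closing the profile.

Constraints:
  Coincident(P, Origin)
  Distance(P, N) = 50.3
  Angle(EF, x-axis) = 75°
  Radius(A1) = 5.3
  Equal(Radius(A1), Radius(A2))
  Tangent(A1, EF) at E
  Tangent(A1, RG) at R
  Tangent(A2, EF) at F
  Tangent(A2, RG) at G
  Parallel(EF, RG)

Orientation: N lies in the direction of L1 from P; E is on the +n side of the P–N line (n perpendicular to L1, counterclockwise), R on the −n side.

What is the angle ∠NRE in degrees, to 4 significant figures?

83.99°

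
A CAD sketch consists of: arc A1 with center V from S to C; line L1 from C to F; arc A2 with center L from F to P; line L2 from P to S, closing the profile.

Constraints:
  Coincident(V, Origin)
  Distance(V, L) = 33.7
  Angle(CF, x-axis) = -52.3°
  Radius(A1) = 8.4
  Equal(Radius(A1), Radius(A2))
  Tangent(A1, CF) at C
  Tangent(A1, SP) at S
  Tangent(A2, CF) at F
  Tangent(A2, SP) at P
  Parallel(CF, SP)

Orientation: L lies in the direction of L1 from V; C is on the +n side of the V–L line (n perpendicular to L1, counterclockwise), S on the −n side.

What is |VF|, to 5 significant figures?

34.731

The slot axis is L1's direction at -52.3°, so u = (cos -52.3°, sin -52.3°) = (0.61153, -0.79122) and n = (−sin -52.3°, cos -52.3°) = (0.79122, 0.61153). V is at the origin and L lies 33.7 along u from V, so L = 33.7·u = (20.608, -26.664). Tangency of A1 to both parallel lines with radius 8.4 puts C and S at V ± 8.4·n: C = (6.6463, 5.1368), S = (-6.6463, -5.1368). Equal radii place F and P the same way about L: F = L + 8.4·n = (27.255, -21.527), P = L − 8.4·n = (13.962, -31.801). Then |VF| = |F − V| = 34.731.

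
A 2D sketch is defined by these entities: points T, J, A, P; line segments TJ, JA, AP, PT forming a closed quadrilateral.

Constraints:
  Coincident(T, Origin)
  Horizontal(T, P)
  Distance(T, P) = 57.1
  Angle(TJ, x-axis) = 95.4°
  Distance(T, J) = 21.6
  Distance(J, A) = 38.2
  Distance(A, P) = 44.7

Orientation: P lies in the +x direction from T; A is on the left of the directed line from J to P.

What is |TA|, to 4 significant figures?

49.70

T is at the origin; TP is horizontal with |TP| = 57.1 and P in +x, so P = (57.1, 0). TJ runs at 95.4° with |TJ| = 21.6, so J = (-2.033, 21.50). A is determined by |JA| = 38.2 and |AP| = 44.7 together: it lies at the intersection of circle(J, 38.2) and circle(P, 44.7). With |JP| = 62.92, the foot of the radical line on JP is 27.18 from J and the perpendicular offset is √(38.2² − 27.18²) = 26.84. Taking the left-of-JP solution: A = (32.68, 37.44).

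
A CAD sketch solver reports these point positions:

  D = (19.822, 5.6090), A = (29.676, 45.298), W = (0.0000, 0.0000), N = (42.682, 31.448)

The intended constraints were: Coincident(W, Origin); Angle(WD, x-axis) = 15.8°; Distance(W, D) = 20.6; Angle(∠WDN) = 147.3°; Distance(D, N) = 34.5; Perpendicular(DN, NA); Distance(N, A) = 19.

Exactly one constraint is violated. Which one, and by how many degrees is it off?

Perpendicular(DN, NA) — off by 5.30°.

W = (0.00, 0.00) ✓; WD at 15.80° ✓; |WD| = 20.60 ✓; ∠WDN = 147.3° ✓; |DN| = 34.50 ✓; ∠(DN, NA) = 84.70° ✗; |NA| = 19.00 ✓.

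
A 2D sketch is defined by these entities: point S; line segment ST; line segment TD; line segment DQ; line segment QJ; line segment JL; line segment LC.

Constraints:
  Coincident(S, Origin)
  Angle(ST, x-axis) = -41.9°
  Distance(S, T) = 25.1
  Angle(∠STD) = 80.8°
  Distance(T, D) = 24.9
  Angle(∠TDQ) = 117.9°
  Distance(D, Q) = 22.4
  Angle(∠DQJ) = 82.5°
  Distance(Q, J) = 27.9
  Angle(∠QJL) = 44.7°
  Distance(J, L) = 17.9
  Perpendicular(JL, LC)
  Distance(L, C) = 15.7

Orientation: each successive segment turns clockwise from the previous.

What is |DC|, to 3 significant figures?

20.8

S is at the origin; ST runs at -41.9° with length 25.1, so T = (18.7, -16.8). ∠STD = 80.8° gives TD at -141° from the x-axis; with |TD| = 24.9, D = (-0.696, -32.4). ∠TDQ = 117.9° gives DQ at 157° from the x-axis; with |DQ| = 22.4, Q = (-21.3, -23.6). ∠DQJ = 82.5° gives QJ at 59.3° from the x-axis; with |QJ| = 27.9, J = (-7.04, 0.415). ∠QJL = 44.7° gives JL at -76.0° from the x-axis; with |JL| = 17.9, L = (-2.71, -17.0). JL is perpendicular to LC, so LC runs at -166°; with |LC| = 15.7, C = (-17.9, -20.8). Then |DC| = |C − D| = 20.8.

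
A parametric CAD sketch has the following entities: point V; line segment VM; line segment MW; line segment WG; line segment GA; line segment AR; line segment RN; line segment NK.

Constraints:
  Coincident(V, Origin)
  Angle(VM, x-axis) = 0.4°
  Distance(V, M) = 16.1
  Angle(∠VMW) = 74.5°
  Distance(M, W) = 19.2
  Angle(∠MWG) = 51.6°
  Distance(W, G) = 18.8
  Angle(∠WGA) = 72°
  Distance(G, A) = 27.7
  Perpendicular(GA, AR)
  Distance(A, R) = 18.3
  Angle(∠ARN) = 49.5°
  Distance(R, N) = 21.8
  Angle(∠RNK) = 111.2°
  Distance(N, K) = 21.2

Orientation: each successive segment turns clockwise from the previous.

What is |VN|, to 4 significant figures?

12.35

GA ⟂ AR, so AR runs at -71.50°; with |AR| = 18.3, R = (31.99, -11.88). ∠ARN = 49.5° gives RN at 158.0° from the x-axis; with |RN| = 21.8, N = (11.78, -3.711). Then |VN| = |N − V| = 12.35.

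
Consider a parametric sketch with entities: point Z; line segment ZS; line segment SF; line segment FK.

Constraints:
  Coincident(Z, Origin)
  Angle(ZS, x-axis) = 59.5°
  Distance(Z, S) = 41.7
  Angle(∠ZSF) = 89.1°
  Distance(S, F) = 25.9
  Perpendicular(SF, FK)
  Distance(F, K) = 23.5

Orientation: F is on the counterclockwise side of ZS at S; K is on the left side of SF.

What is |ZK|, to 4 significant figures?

31.12

Z is at the origin; ZS runs at 59.5° with length 41.7, so S = 41.7·(cos 59.5°, sin 59.5°) = (21.16, 35.93). ∠ZSF = 89.1°, so SF runs at 59.5° + (180° − 89.1°) = 150.4° from the x-axis; with |SF| = 25.9, F = S + 25.9·(cos 150.4°, sin 150.4°) = (-1.356, 48.72). SF is perpendicular to FK; with |FK| = 23.5 on the left of SF, K = F + 23.5·(-0.4939, -0.8695) = (-12.96, 28.29). Then |ZK| = |K − Z| = 31.12.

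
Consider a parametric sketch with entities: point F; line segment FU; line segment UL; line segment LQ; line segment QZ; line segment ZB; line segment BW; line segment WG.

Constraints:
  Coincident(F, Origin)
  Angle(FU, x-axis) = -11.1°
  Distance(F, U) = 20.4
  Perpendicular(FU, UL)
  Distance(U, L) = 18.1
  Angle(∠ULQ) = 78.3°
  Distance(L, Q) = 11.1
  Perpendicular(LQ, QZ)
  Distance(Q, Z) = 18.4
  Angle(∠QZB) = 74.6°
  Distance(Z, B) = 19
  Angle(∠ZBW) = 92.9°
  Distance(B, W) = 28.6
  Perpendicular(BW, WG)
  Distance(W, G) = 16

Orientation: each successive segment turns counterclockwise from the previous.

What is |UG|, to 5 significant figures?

30.828

∠ZBW = 92.9° gives BW at 103.10° from the x-axis; with |BW| = 28.6, W = (24.378, 28.412). BW is perpendicular to WG, so WG runs at -166.90°; with |WG| = 16.0, G = (8.7944, 24.785). Then |UG| = |G − U| = 30.828.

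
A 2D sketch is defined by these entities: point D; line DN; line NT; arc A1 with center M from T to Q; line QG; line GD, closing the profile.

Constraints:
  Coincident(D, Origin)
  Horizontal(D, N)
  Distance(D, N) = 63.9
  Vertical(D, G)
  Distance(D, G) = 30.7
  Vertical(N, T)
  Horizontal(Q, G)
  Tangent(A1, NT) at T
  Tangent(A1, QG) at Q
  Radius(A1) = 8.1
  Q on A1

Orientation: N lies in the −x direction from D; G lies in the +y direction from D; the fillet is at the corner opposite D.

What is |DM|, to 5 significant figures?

60.203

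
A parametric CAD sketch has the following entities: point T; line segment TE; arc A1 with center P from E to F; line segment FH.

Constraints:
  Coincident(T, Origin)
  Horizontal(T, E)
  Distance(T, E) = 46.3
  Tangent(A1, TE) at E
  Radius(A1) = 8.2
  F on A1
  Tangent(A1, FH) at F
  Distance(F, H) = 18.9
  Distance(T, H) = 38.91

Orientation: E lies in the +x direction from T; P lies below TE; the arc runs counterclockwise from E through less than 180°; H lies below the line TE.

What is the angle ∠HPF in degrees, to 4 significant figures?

66.55°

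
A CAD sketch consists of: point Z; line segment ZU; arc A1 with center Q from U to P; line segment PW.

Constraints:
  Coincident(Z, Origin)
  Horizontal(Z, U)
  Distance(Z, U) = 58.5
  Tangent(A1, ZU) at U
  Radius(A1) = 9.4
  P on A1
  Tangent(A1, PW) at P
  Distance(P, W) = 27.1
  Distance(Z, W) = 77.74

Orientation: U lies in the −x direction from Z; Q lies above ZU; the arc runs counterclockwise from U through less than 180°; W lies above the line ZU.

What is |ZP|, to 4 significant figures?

53.60

Checks: |QP| = 9.400 ✓; ∠(QP, PW) = 90.00° ✓; |PW| = 27.10 ✓; |ZW| = 77.74 ✓.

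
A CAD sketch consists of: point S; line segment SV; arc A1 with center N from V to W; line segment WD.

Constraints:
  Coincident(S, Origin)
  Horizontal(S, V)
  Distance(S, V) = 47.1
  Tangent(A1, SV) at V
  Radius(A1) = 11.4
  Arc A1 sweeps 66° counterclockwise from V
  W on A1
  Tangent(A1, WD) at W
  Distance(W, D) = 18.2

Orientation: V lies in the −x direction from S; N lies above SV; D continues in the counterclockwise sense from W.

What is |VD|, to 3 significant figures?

29.4

On A1, V sits at bearing -90° from N; a 66° counterclockwise sweep puts W at bearing -24°, so W = N + 11.4·(cos -24°, sin -24°) = (-36.7, 6.76). A1 meets WD tangentially, so NW is at right angles to WD, so WD runs along (−sin -24°, cos -24°); with |WD| = 18.2, D = (-29.3, 23.4). Then |VD| = |D − V| = 29.4.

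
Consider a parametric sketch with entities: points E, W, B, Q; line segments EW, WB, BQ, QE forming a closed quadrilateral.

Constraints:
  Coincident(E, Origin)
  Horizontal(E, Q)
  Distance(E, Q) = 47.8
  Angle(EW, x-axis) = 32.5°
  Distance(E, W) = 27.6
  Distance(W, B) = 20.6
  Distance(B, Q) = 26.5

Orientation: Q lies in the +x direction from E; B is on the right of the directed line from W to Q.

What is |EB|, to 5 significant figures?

22.661

Checks: |WB| = 20.60 ✓; |BQ| = 26.50 ✓.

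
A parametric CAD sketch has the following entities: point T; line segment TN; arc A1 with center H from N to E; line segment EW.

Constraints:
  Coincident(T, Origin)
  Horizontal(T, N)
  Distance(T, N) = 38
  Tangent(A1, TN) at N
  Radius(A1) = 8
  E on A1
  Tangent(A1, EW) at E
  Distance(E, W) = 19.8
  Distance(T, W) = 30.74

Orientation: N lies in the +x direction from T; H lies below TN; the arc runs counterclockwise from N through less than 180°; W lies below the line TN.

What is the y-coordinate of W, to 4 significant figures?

-21.78

Checks: |HE| = 8.000 ✓; ∠(HE, EW) = 90.00° ✓; |EW| = 19.80 ✓; |TW| = 30.74 ✓.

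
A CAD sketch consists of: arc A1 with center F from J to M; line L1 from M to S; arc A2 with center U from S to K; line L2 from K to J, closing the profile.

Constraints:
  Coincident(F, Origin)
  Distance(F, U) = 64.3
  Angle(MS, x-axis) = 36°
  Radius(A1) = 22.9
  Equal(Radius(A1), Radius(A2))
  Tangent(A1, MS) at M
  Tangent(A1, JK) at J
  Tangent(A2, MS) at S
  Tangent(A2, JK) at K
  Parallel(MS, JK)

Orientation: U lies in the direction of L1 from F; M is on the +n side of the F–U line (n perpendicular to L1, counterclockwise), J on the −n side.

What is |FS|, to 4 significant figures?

68.26

The slot axis is L1's direction at 36.0°, so u = (cos 36.0°, sin 36.0°) = (0.8090, 0.5878) and n = (−sin 36.0°, cos 36.0°) = (-0.5878, 0.8090). F is at the origin and U lies 64.3 along u from F, so U = 64.3·u = (52.02, 37.79). Tangency of A1 to both parallel lines with radius 22.9 puts M and J at F ± 22.9·n: M = (-13.46, 18.53), J = (13.46, -18.53). Equal radii place S and K the same way about U: S = U + 22.9·n = (38.56, 56.32), K = U − 22.9·n = (65.48, 19.27). Then |FS| = |S − F| = 68.26.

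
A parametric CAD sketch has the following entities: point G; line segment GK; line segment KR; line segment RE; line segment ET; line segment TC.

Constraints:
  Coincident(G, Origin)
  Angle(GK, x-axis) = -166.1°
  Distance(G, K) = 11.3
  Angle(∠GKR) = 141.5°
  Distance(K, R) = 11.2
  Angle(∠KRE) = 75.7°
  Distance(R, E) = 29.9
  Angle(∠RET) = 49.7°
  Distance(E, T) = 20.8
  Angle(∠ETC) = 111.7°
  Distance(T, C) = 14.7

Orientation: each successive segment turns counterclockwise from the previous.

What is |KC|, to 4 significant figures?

0.4086

G is at the origin; GK runs at -166.1° with length 11.3, so K = (-10.97, -2.715). ∠GKR = 141.5° gives KR at -127.6° from the x-axis; with |KR| = 11.2, R = (-17.80, -11.59). ∠KRE = 75.7° gives RE at -23.30° from the x-axis; with |RE| = 29.9, E = (9.659, -23.42). ∠RET = 49.7° gives ET at 107.0° from the x-axis; with |ET| = 20.8, T = (3.577, -3.524). ∠ETC = 111.7° gives TC at 175.3° from the x-axis; with |TC| = 14.7, C = (-11.07, -2.319). Then |KC| = |C − K| = 0.4086.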